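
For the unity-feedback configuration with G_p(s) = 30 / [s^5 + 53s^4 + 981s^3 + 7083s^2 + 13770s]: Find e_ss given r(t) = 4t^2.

Lowest-order denominator term is 13770s, so the open loop has 1 pole at the origin → type 1 system.
For a type-1 system K_a = 0, so e_ss to a parabolic input is unbounded.

infinity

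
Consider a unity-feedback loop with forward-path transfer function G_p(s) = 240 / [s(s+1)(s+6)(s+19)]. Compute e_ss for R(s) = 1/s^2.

0.475

System type = 1 (one pole at s=0).
K_v = lim_{s→0} s·G_p(s) = 240 / (1·6·19) = 40/19.
e_ss = 1/K_v = 1/(40/19) = 0.475.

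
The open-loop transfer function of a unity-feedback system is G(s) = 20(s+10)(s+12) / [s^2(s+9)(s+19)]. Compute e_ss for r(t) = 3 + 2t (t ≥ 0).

The open loop has two poles at the origin → type 2 system. By superposition:
  • 3: tracked with zero error.
  • 2t: tracked with zero error.
Total e_ss = 0.

0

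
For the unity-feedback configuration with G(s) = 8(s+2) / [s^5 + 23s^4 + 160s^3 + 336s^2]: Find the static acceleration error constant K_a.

1/21

Factoring s^2 from the denominator leaves a polynomial with constant term 336, so the system is type 2.
K_a = lim_{s→0} s^2·G(s) = 8·2 / 336 = 1/21.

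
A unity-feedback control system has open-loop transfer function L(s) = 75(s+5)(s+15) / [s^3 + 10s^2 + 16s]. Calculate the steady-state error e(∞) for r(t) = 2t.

32/5625

Factoring s from the denominator leaves a polynomial with constant term 16, so the system is type 1.
K_v = lim_{s→0} s·L(s) = 75·5·15 / 16 = 351.5625.
e_ss = 2/K_v = 2/351.5625 = 32/5625.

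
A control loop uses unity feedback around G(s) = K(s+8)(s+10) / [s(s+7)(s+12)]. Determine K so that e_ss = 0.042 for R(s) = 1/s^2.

25

One free integrator in G(s): this is a type 1 system.
K_v = lim_{s→0} s·G(s) = K·8·10 / (7·12) = (20/21)·K.
e_ss = 1/K_v = 0.042 ⇒ K_v = 500/21 ⇒ K = (500/21)/(20/21) = 25.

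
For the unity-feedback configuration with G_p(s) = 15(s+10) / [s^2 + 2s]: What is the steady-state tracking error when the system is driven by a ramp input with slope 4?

Factoring s from the denominator leaves a polynomial with constant term 2, so the system is type 1.
K_v = lim_{s→0} s·G_p(s) = 15·10 / 2 = 75.
e_ss = 4/K_v = 4/75.

4/75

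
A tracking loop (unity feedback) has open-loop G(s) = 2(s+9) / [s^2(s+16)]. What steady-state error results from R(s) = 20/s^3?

160/9

The open loop has two poles at the origin → type 2 system.
K_a = lim_{s→0} s^2·G(s) = 2·9 / (16) = 1.125.
r(t) = 10t^2 gives R(s) = 20/s^3.
e_ss = 20/K_a = 20/1.125 = 160/9.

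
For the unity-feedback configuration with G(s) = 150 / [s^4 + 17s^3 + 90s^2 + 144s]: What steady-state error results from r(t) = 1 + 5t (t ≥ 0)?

4.8

The denominator has no term below 144s — 1 pole at s=0, type 1. Treating each term separately:
  • 1: tracked with zero error.
  • 5t: e_ss = 5/K_v with K_v=25/24 → 4.8.
Total e_ss = 4.8.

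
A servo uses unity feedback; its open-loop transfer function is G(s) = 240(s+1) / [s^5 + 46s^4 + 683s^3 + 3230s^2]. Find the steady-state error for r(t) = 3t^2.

80.75

Lowest-order denominator term is 3230s^2, so the open loop has 2 poles at the origin → type 2 system.
K_a = lim_{s→0} s^2·G(s) = 240·1 / 3230 = 24/323.
r(t) = 3t^2 gives R(s) = 6/s^3.
e_ss = 6/K_a = 6/(24/323) = 80.75.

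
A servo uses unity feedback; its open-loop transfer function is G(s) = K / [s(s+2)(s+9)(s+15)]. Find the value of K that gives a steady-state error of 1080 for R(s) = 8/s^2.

System type = 1 (one pole at s=0).
K_v = lim_{s→0} s·G(s) = K / (2·9·15) = (1/270)·K.
e_ss = 8/K_v = 1080 ⇒ K_v = 1/135 ⇒ K = (1/135)/(1/270) = 2.

2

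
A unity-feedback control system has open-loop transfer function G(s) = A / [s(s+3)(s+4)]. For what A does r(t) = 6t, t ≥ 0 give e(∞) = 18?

4

System type = 1 (one pole at s=0).
K_v = lim_{s→0} s·G(s) = A / (3·4) = (1/12)·A.
e_ss = 6/K_v = 18 ⇒ K_v = 1/3 ⇒ A = (1/3)/(1/12) = 4.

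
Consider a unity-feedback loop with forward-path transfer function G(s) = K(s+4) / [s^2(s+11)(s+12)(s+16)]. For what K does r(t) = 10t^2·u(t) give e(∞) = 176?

60

System type = 2 (two poles at s=0).
K_a = lim_{s→0} s^2·G(s) = K·4 / (11·12·16) = (1/528)·K.
e_ss = 20/K_a = 176 ⇒ K_a = 5/44 ⇒ K = (5/44)/(1/528) = 60.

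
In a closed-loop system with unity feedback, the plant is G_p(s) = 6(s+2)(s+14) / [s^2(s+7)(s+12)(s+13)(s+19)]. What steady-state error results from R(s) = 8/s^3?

988

System type = 2 (two poles at s=0).
K_a = lim_{s→0} s^2·G_p(s) = 6·2·14 / (7·12·13·19) = 2/247.
r(t) = 4t^2 gives R(s) = 8/s^3.
e_ss = 8/K_a = 8/(2/247) = 988.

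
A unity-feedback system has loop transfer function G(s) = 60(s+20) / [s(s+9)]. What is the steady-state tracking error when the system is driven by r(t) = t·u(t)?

One free integrator in G(s): this is a type 1 system.
K_v = lim_{s→0} s·G(s) = 60·20 / (9) = 400/3.
e_ss = 1/K_v = 1/(400/3) = 0.0075.

0.0075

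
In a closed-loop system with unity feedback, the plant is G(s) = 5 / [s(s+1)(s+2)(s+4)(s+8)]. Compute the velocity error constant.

One free integrator in G(s): this is a type 1 system.
K_v = lim_{s→0} s·G(s) = 5 / (1·2·4·8) = 5/64.

5/64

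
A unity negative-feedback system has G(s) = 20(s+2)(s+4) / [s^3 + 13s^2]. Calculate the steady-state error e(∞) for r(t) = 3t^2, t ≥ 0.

Factoring s^2 from the denominator leaves a polynomial with constant term 13, so the system is type 2.
K_a = lim_{s→0} s^2·G(s) = 20·2·4 / 13 = 160/13.
r(t) = 3t^2 gives R(s) = 6/s^3.
e_ss = 6/K_a = 6/(160/13) = 0.4875.

0.4875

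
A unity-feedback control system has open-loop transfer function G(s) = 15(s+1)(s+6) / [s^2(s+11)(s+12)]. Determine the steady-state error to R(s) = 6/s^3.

8.8

G(s) has two factors of s in the denominator, so the system is type 2.
K_a = lim_{s→0} s^2·G(s) = 15·1·6 / (11·12) = 15/22.
r(t) = 3t^2 gives R(s) = 6/s^3.
e_ss = 6/K_a = 6/(15/22) = 8.8.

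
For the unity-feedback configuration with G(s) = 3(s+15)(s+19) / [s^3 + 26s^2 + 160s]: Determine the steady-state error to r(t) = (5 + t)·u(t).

The denominator has no term below 160s — 1 pole at s=0, type 1. Treating each term separately:
  • 5: tracked with zero error.
  • t: e_ss = 1/K_v with K_v=171/32 → 32/171.
Total e_ss = 32/171.

32/171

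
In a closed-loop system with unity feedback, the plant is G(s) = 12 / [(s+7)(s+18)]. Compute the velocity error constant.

System type = 0 (no poles at s=0).
K_v = lim_{s→0} s·G(s) = 0 (the extra factor of s kills the finite limit).

0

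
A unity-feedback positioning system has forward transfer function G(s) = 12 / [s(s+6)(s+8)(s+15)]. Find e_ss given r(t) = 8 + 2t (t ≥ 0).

System type = 1 (one pole at s=0). By superposition:
  • 8: tracked with zero error.
  • 2t: e_ss = 2/K_v with K_v=1/60 → 120.
Total e_ss = 120.

120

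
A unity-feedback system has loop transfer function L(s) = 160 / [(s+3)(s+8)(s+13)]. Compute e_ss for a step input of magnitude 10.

L(s) has no factors of s in the denominator, so the system is type 0.
K_p = lim_{s→0} L(s) = 160 / (3·8·13) = 20/39.
e_ss = 10/(1 + K_p) = 10/(59/39) = 390/59.

390/59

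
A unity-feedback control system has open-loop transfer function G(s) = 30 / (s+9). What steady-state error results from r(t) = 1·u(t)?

3/13

System type = 0 (no poles at s=0).
K_p = lim_{s→0} G(s) = 30 / (9) = 10/3.
e_ss = 1/(1 + K_p) = 1/(13/3) = 3/13.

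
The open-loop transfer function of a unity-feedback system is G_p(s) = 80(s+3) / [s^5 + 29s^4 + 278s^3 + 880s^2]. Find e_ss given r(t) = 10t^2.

220/3

The denominator has no term below 880s^2 — 2 poles at s=0, type 2.
K_a = lim_{s→0} s^2·G_p(s) = 80·3 / 880 = 3/11.
r(t) = 10t^2 gives R(s) = 20/s^3.
e_ss = 20/K_a = 20/(3/11) = 220/3.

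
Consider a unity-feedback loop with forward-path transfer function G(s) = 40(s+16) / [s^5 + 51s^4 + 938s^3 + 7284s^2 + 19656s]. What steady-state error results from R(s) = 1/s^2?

30.7125

Lowest-order denominator term is 19656s, so the open loop has 1 pole at the origin → type 1 system.
K_v = lim_{s→0} s·G(s) = 40·16 / 19656 = 80/2457.
e_ss = 1/K_v = 1/(80/2457) = 30.7125.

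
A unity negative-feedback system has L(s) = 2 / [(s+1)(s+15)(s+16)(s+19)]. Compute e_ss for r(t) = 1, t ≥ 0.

The open loop has no poles at the origin → type 0 system.
K_p = lim_{s→0} L(s) = 2 / (1·15·16·19) = 1/2280.
e_ss = 1/(1 + K_p) = 1/(2281/2280) = 2280/2281.

2280/2281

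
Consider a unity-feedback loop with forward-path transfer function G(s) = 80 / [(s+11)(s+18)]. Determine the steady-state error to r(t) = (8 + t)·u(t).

infinity

The open loop has no poles at the origin → type 0 system. Treating each term separately:
  • 8: e_ss = 8/(1+K_p) with K_p=40/99 → 792/139.
  • t: a type-0 system cannot track it, e_ss → ∞.
The unbounded component dominates.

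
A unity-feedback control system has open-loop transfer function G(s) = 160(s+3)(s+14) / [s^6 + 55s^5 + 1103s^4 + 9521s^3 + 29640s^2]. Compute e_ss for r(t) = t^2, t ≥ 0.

Factoring s^2 from the denominator leaves a polynomial with constant term 29640, so the system is type 2.
K_a = lim_{s→0} s^2·G(s) = 160·3·14 / 29640 = 56/247.
r(t) = t^2 gives R(s) = 2/s^3.
e_ss = 2/K_a = 2/(56/247) = 247/28.

247/28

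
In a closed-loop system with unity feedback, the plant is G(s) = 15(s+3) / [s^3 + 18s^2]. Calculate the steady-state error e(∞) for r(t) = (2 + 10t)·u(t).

Factoring s^2 from the denominator leaves a polynomial with constant term 18, so the system is type 2. By superposition:
  • 2: tracked with zero error.
  • 10t: tracked with zero error.
Total e_ss = 0.

0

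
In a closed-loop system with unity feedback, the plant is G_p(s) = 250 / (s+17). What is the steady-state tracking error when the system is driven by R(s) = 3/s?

17/89

System type = 0 (no poles at s=0).
K_p = lim_{s→0} G_p(s) = 250 / (17) = 250/17.
e_ss = 3/(1 + K_p) = 3/(267/17) = 17/89.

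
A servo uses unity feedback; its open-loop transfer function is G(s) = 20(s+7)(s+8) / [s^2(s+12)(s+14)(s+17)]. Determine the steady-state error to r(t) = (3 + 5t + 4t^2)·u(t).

G(s) has two factors of s in the denominator, so the system is type 2. Taking each input component in turn:
  • 3: tracked with zero error.
  • 5t: tracked with zero error.
  • 4t^2: e_ss = 8/K_a with K_a=20/51 → 20.4.
Total e_ss = 20.4.

20.4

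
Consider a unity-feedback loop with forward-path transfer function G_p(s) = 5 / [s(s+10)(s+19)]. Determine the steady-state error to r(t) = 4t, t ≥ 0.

One free integrator in G_p(s): this is a type 1 system.
K_v = lim_{s→0} s·G_p(s) = 5 / (10·19) = 1/38.
e_ss = 4/K_v = 4/(1/38) = 152.

152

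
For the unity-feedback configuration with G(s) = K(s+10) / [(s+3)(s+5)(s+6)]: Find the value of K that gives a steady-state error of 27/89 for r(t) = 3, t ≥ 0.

G(s) has no factors of s in the denominator, so the system is type 0.
K_p = lim_{s→0} G(s) = K·10 / (3·5·6) = (1/9)·K.
e_ss = 3/(1 + K_p) = 27/89 ⇒ 1 + (1/9)·K = 89/9 ⇒ K = 80.

80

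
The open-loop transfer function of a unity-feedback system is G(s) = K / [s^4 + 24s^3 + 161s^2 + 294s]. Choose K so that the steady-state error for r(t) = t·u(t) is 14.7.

Lowest-order denominator term is 294s, so the open loop has 1 pole at the origin → type 1 system.
K_v = lim_{s→0} s·G(s) = K / 294 = (1/294)·K.
e_ss = 1/K_v = 14.7 ⇒ K_v = 10/147 ⇒ K = (10/147)/(1/294) = 20.

20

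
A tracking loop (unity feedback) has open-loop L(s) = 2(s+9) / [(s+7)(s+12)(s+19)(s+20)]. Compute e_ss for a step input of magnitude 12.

63840/5323

System type = 0 (no poles at s=0).
K_p = lim_{s→0} L(s) = 2·9 / (7·12·19·20) = 3/5320.
e_ss = 12/(1 + K_p) = 12/(5323/5320) = 63840/5323.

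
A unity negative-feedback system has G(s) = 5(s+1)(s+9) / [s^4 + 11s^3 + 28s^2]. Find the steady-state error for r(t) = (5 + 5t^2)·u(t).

56/9

Lowest-order denominator term is 28s^2, so the open loop has 2 poles at the origin → type 2 system. By superposition:
  • 5: tracked with zero error.
  • 5t^2: e_ss = 10/K_a with K_a=45/28 → 56/9.
Total e_ss = 56/9.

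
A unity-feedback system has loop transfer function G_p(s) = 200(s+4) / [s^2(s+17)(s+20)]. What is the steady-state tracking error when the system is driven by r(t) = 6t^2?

System type = 2 (two poles at s=0).
K_a = lim_{s→0} s^2·G_p(s) = 200·4 / (17·20) = 40/17.
r(t) = 6t^2 gives R(s) = 12/s^3.
e_ss = 12/K_a = 12/(40/17) = 5.1.

5.1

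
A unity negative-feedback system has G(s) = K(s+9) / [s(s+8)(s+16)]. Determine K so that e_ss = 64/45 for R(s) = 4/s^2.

The open loop has one pole at the origin → type 1 system.
K_v = lim_{s→0} s·G(s) = K·9 / (8·16) = (9/128)·K.
e_ss = 4/K_v = 64/45 ⇒ K_v = 2.8125 ⇒ K = 2.8125/(9/128) = 40.

40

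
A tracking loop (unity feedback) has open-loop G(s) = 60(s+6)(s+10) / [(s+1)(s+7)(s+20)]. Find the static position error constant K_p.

G(s) has no factors of s in the denominator, so the system is type 0.
K_p = lim_{s→0} G(s) = 60·6·10 / (1·7·20) = 180/7.

180/7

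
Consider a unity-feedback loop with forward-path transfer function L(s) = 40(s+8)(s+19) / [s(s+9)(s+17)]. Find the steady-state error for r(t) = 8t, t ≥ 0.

153/760

L(s) has one factor of s in the denominator, so the system is type 1.
K_v = lim_{s→0} s·L(s) = 40·8·19 / (9·17) = 6080/153.
e_ss = 8/K_v = 8/(6080/153) = 153/760.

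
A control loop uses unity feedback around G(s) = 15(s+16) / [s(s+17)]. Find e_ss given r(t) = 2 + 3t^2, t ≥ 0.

infinity

The open loop has one pole at the origin → type 1 system. By superposition:
  • 2: tracked with zero error.
  • 3t^2: a type-1 system cannot track it, e_ss → ∞.
The unbounded component dominates.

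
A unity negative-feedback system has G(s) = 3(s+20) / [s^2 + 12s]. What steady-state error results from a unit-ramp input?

0.2

Factoring s from the denominator leaves a polynomial with constant term 12, so the system is type 1.
K_v = lim_{s→0} s·G(s) = 3·20 / 12 = 5.
e_ss = 1/K_v = 1/5 = 0.2.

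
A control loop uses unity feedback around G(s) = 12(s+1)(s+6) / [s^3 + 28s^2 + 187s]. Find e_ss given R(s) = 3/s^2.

Lowest-order denominator term is 187s, so the open loop has 1 pole at the origin → type 1 system.
K_v = lim_{s→0} s·G(s) = 12·1·6 / 187 = 72/187.
e_ss = 3/K_v = 3/(72/187) = 187/24.

187/24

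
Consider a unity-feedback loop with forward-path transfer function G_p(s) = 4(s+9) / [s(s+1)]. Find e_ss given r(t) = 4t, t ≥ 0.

1/9

System type = 1 (one pole at s=0).
K_v = lim_{s→0} s·G_p(s) = 4·9 / (1) = 36.
e_ss = 4/K_v = 4/36 = 1/9.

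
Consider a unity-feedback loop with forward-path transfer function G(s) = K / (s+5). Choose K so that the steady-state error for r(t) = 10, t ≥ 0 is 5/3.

25

No free integrators in G(s): this is a type 0 system.
K_p = lim_{s→0} G(s) = K / (5) = 0.2·K.
e_ss = 10/(1 + K_p) = 5/3 ⇒ 1 + 0.2·K = 6 ⇒ K = 25.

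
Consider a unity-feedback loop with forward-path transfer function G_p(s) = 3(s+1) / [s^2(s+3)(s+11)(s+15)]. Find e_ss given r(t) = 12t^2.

Two free integrators in G_p(s): this is a type 2 system.
K_a = lim_{s→0} s^2·G_p(s) = 3·1 / (3·11·15) = 1/165.
r(t) = 12t^2 gives R(s) = 24/s^3.
e_ss = 24/K_a = 24/(1/165) = 3960.

3960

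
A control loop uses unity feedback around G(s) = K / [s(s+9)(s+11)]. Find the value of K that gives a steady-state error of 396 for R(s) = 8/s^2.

2

G(s) has one factor of s in the denominator, so the system is type 1.
K_v = lim_{s→0} s·G(s) = K / (9·11) = (1/99)·K.
e_ss = 8/K_v = 396 ⇒ K_v = 2/99 ⇒ K = (2/99)/(1/99) = 2.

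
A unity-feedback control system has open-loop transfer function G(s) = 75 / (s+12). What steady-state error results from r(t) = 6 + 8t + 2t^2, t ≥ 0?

G(s) has no factors of s in the denominator, so the system is type 0. Treating each term separately:
  • 6: e_ss = 6/(1+K_p) with K_p=6.25 → 24/29.
  • 8t: a type-0 system cannot track it, e_ss → ∞.
  • 2t^2: a type-0 system cannot track it, e_ss → ∞.
The unbounded component dominates.

infinity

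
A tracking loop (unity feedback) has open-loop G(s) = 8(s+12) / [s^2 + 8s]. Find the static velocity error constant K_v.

12

Factoring s from the denominator leaves a polynomial with constant term 8, so the system is type 1.
K_v = lim_{s→0} s·G(s) = 8·12 / 8 = 12.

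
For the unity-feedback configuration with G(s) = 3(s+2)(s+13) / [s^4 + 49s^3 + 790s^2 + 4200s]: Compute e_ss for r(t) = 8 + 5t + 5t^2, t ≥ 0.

infinity

Factoring s from the denominator leaves a polynomial with constant term 4200, so the system is type 1. By superposition:
  • 8: tracked with zero error.
  • 5t: e_ss = 5/K_v with K_v=13/700 → 3500/13.
  • 5t^2: a type-1 system cannot track it, e_ss → ∞.
The unbounded component dominates.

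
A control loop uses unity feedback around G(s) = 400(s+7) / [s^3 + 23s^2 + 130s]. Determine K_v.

280/13

Lowest-order denominator term is 130s, so the open loop has 1 pole at the origin → type 1 system.
K_v = lim_{s→0} s·G(s) = 400·7 / 130 = 280/13.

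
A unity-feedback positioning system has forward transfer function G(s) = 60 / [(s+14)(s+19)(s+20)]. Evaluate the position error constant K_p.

3/266

System type = 0 (no poles at s=0).
K_p = lim_{s→0} G(s) = 60 / (14·19·20) = 3/266.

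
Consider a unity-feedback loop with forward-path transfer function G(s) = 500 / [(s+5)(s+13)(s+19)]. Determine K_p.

100/247

System type = 0 (no poles at s=0).
K_p = lim_{s→0} G(s) = 500 / (5·13·19) = 100/247.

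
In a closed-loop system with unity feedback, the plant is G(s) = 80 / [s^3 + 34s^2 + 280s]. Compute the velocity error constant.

Lowest-order denominator term is 280s, so the open loop has 1 pole at the origin → type 1 system.
K_v = lim_{s→0} s·G(s) = 80 / 280 = 2/7.

2/7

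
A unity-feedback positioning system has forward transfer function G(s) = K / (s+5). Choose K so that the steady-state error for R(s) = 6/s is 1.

System type = 0 (no poles at s=0).
K_p = lim_{s→0} G(s) = K / (5) = 0.2·K.
e_ss = 6/(1 + K_p) = 1 ⇒ 1 + 0.2·K = 6 ⇒ K = 25.

25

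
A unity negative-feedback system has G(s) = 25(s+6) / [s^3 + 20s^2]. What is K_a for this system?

Lowest-order denominator term is 20s^2, so the open loop has 2 poles at the origin → type 2 system.
K_a = lim_{s→0} s^2·G(s) = 25·6 / 20 = 7.5.

7.5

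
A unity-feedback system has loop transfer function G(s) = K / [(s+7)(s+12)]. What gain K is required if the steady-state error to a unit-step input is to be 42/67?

G(s) has no factors of s in the denominator, so the system is type 0.
K_p = lim_{s→0} G(s) = K / (7·12) = (1/84)·K.
e_ss = 1/(1 + K_p) = 42/67 ⇒ 1 + (1/84)·K = 67/42 ⇒ K = 50.

50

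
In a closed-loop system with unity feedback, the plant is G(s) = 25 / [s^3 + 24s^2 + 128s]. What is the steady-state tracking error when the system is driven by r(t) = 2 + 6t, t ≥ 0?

30.72

The denominator has no term below 128s — 1 pole at s=0, type 1. Treating each term separately:
  • 2: tracked with zero error.
  • 6t: e_ss = 6/K_v with K_v=25/128 → 30.72.
Total e_ss = 30.72.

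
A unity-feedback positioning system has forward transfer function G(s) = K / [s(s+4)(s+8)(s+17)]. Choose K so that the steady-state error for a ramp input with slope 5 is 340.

8

System type = 1 (one pole at s=0).
K_v = lim_{s→0} s·G(s) = K / (4·8·17) = (1/544)·K.
e_ss = 5/K_v = 340 ⇒ K_v = 1/68 ⇒ K = (1/68)/(1/544) = 8.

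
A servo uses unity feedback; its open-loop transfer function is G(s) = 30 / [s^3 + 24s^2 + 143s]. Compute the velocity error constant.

30/143

Factoring s from the denominator leaves a polynomial with constant term 143, so the system is type 1.
K_v = lim_{s→0} s·G(s) = 30 / 143 = 30/143.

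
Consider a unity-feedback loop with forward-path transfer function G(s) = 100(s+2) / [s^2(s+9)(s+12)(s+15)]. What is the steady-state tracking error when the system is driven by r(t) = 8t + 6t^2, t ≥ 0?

The open loop has two poles at the origin → type 2 system. Taking each input component in turn:
  • 8t: tracked with zero error.
  • 6t^2: e_ss = 12/K_a with K_a=10/81 → 97.2.
Total e_ss = 97.2.

97.2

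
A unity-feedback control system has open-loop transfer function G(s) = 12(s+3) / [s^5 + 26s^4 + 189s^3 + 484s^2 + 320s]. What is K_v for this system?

The denominator has no term below 320s — 1 pole at s=0, type 1.
K_v = lim_{s→0} s·G(s) = 12·3 / 320 = 0.1125.

0.1125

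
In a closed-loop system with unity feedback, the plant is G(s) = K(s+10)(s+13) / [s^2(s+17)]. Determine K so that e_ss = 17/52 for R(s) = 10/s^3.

The open loop has two poles at the origin → type 2 system.
K_a = lim_{s→0} s^2·G(s) = K·10·13 / (17) = (130/17)·K.
e_ss = 10/K_a = 17/52 ⇒ K_a = 520/17 ⇒ K = (520/17)/(130/17) = 4.

4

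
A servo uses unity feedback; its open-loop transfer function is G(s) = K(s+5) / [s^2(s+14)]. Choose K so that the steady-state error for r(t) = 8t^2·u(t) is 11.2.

Two free integrators in G(s): this is a type 2 system.
K_a = lim_{s→0} s^2·G(s) = K·5 / (14) = (5/14)·K.
e_ss = 16/K_a = 11.2 ⇒ K_a = 10/7 ⇒ K = (10/7)/(5/14) = 4.

4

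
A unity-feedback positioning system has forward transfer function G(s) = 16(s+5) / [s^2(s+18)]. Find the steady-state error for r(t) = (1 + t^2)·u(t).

Two free integrators in G(s): this is a type 2 system. By superposition:
  • 1: tracked with zero error.
  • t^2: e_ss = 2/K_a with K_a=40/9 → 0.45.
Total e_ss = 0.45.

0.45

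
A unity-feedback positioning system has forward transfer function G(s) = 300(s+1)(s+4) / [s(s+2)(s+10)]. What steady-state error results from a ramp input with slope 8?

2/15

One free integrator in G(s): this is a type 1 system.
K_v = lim_{s→0} s·G(s) = 300·1·4 / (2·10) = 60.
e_ss = 8/K_v = 8/60 = 2/15.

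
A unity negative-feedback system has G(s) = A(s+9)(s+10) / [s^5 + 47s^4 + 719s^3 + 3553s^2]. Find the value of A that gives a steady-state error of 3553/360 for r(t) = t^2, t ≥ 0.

8

The denominator has no term below 3553s^2 — 2 poles at s=0, type 2.
K_a = lim_{s→0} s^2·G(s) = A·9·10 / 3553 = (90/3553)·A.
e_ss = 2/K_a = 3553/360 ⇒ K_a = 720/3553 ⇒ A = (720/3553)/(90/3553) = 8.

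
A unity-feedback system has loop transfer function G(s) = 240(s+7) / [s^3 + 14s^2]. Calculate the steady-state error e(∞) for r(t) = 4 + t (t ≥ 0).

Factoring s^2 from the denominator leaves a polynomial with constant term 14, so the system is type 2. Treating each term separately:
  • 4: tracked with zero error.
  • t: tracked with zero error.
Total e_ss = 0.

0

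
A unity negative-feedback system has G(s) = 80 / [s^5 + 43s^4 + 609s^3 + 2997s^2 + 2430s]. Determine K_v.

The denominator has no term below 2430s — 1 pole at s=0, type 1.
K_v = lim_{s→0} s·G(s) = 80 / 2430 = 8/243.

8/243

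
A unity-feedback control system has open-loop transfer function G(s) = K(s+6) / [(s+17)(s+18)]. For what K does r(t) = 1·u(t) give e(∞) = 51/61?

G(s) has no factors of s in the denominator, so the system is type 0.
K_p = lim_{s→0} G(s) = K·6 / (17·18) = (1/51)·K.
e_ss = 1/(1 + K_p) = 51/61 ⇒ 1 + (1/51)·K = 61/51 ⇒ K = 10.

10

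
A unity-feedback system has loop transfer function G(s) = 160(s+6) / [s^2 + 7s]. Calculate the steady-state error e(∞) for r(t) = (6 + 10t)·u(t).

Factoring s from the denominator leaves a polynomial with constant term 7, so the system is type 1. Taking each input component in turn:
  • 6: tracked with zero error.
  • 10t: e_ss = 10/K_v with K_v=960/7 → 7/96.
Total e_ss = 7/96.

7/96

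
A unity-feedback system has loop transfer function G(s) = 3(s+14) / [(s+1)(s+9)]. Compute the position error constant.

14/3

G(s) has no factors of s in the denominator, so the system is type 0.
K_p = lim_{s→0} G(s) = 3·14 / (1·9) = 14/3.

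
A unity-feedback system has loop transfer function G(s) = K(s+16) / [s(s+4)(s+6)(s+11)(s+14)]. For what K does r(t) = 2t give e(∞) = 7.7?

G(s) has one factor of s in the denominator, so the system is type 1.
K_v = lim_{s→0} s·G(s) = K·16 / (4·6·11·14) = (1/231)·K.
e_ss = 2/K_v = 7.7 ⇒ K_v = 20/77 ⇒ K = (20/77)/(1/231) = 60.

60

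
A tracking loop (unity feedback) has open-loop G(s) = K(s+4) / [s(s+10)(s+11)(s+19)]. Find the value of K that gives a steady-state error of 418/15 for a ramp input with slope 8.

The open loop has one pole at the origin → type 1 system.
K_v = lim_{s→0} s·G(s) = K·4 / (10·11·19) = (2/1045)·K.
e_ss = 8/K_v = 418/15 ⇒ K_v = 60/209 ⇒ K = (60/209)/(2/1045) = 150.

150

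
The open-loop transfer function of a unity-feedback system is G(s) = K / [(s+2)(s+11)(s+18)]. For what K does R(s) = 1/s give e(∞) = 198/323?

System type = 0 (no poles at s=0).
K_p = lim_{s→0} G(s) = K / (2·11·18) = (1/396)·K.
e_ss = 1/(1 + K_p) = 198/323 ⇒ 1 + (1/396)·K = 323/198 ⇒ K = 250.

250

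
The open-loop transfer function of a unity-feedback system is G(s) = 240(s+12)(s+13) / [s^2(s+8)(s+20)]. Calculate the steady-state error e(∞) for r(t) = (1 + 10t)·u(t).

Two free integrators in G(s): this is a type 2 system. Treating each term separately:
  • 1: tracked with zero error.
  • 10t: tracked with zero error.
Total e_ss = 0.

0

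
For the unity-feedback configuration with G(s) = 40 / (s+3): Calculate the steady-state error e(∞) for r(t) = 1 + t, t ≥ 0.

No free integrators in G(s): this is a type 0 system. Taking each input component in turn:
  • 1: e_ss = 1/(1+K_p) with K_p=40/3 → 3/43.
  • t: a type-0 system cannot track it, e_ss → ∞.
The unbounded component dominates.

infinity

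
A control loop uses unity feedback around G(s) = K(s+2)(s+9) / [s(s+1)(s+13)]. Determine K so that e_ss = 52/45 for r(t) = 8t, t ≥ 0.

5

G(s) has one factor of s in the denominator, so the system is type 1.
K_v = lim_{s→0} s·G(s) = K·2·9 / (1·13) = (18/13)·K.
e_ss = 8/K_v = 52/45 ⇒ K_v = 90/13 ⇒ K = (90/13)/(18/13) = 5.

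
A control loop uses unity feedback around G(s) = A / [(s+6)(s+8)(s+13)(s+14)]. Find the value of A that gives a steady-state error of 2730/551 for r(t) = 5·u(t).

G(s) has no factors of s in the denominator, so the system is type 0.
K_p = lim_{s→0} G(s) = A / (6·8·13·14) = (1/8736)·A.
e_ss = 5/(1 + K_p) = 2730/551 ⇒ 1 + (1/8736)·A = 551/546 ⇒ A = 80.

80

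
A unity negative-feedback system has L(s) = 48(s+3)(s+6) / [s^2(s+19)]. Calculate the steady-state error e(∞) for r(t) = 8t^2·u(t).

19/54

L(s) has two factors of s in the denominator, so the system is type 2.
K_a = lim_{s→0} s^2·L(s) = 48·3·6 / (19) = 864/19.
r(t) = 8t^2 gives R(s) = 16/s^3.
e_ss = 16/K_a = 16/(864/19) = 19/54.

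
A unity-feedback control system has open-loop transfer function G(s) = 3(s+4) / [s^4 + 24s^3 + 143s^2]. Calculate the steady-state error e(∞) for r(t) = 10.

The denominator has no term below 143s^2 — 2 poles at s=0, type 2.
K_p = ∞ for a type-2 system; e_ss to a step is zero.

0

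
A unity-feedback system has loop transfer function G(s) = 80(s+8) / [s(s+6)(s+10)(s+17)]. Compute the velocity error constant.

32/51

The open loop has one pole at the origin → type 1 system.
K_v = lim_{s→0} s·G(s) = 80·8 / (6·10·17) = 32/51.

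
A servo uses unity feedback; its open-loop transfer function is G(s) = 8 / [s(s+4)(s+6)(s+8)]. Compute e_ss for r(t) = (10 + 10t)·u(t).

240

System type = 1 (one pole at s=0). By superposition:
  • 10: tracked with zero error.
  • 10t: e_ss = 10/K_v with K_v=1/24 → 240.
Total e_ss = 240.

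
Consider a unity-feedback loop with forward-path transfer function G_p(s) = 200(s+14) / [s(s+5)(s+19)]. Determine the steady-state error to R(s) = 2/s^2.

19/280

The open loop has one pole at the origin → type 1 system.
K_v = lim_{s→0} s·G_p(s) = 200·14 / (5·19) = 560/19.
e_ss = 2/K_v = 2/(560/19) = 19/280.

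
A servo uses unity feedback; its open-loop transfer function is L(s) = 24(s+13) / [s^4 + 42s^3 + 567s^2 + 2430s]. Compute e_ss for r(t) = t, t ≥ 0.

405/52

Factoring s from the denominator leaves a polynomial with constant term 2430, so the system is type 1.
K_v = lim_{s→0} s·L(s) = 24·13 / 2430 = 52/405.
e_ss = 1/K_v = 1/(52/405) = 405/52.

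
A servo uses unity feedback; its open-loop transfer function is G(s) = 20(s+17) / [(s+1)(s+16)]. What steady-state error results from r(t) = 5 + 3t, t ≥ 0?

G(s) has no factors of s in the denominator, so the system is type 0. By superposition:
  • 5: e_ss = 5/(1+K_p) with K_p=21.25 → 20/89.
  • 3t: a type-0 system cannot track it, e_ss → ∞.
The unbounded component dominates.

infinity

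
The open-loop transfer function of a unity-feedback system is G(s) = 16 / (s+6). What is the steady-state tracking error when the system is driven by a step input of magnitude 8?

24/11

The open loop has no poles at the origin → type 0 system.
K_p = lim_{s→0} G(s) = 16 / (6) = 8/3.
e_ss = 8/(1 + K_p) = 8/(11/3) = 24/11.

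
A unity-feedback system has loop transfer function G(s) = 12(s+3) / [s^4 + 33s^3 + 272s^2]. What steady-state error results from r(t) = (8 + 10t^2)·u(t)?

Factoring s^2 from the denominator leaves a polynomial with constant term 272, so the system is type 2. Treating each term separately:
  • 8: tracked with zero error.
  • 10t^2: e_ss = 20/K_a with K_a=9/68 → 1360/9.
Total e_ss = 1360/9.

1360/9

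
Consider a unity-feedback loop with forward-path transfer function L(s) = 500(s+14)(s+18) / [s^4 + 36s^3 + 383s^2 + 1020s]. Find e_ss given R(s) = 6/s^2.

17/350

Lowest-order denominator term is 1020s, so the open loop has 1 pole at the origin → type 1 system.
K_v = lim_{s→0} s·L(s) = 500·14·18 / 1020 = 2100/17.
e_ss = 6/K_v = 6/(2100/17) = 17/350.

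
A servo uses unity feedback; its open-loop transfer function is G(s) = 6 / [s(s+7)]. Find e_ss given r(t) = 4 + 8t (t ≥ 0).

28/3

The open loop has one pole at the origin → type 1 system. By superposition:
  • 4: tracked with zero error.
  • 8t: e_ss = 8/K_v with K_v=6/7 → 28/3.
Total e_ss = 28/3.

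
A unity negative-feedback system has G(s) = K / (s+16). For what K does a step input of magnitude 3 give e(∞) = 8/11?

G(s) has no factors of s in the denominator, so the system is type 0.
K_p = lim_{s→0} G(s) = K / (16) = 0.0625·K.
e_ss = 3/(1 + K_p) = 8/11 ⇒ 1 + 0.0625·K = 4.125 ⇒ K = 50.

50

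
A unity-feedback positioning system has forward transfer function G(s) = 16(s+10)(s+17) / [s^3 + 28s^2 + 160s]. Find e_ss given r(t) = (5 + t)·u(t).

1/17

Lowest-order denominator term is 160s, so the open loop has 1 pole at the origin → type 1 system. By superposition:
  • 5: tracked with zero error.
  • t: e_ss = 1/K_v with K_v=17 → 1/17.
Total e_ss = 1/17.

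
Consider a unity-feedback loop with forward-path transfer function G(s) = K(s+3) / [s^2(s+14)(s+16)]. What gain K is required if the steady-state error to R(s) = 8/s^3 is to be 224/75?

200

The open loop has two poles at the origin → type 2 system.
K_a = lim_{s→0} s^2·G(s) = K·3 / (14·16) = (3/224)·K.
e_ss = 8/K_a = 224/75 ⇒ K_a = 75/28 ⇒ K = (75/28)/(3/224) = 200.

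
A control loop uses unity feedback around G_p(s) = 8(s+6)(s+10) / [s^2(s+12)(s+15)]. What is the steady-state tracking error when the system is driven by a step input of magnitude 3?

System type = 2 (two poles at s=0).
A type-2 system has K_p = ∞, so it tracks a step input with zero steady-state error.

0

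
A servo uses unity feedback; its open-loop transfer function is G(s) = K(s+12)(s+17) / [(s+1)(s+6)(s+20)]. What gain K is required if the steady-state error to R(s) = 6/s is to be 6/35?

20

System type = 0 (no poles at s=0).
K_p = lim_{s→0} G(s) = K·12·17 / (1·6·20) = 1.7·K.
e_ss = 6/(1 + K_p) = 6/35 ⇒ 1 + 1.7·K = 35 ⇒ K = 20.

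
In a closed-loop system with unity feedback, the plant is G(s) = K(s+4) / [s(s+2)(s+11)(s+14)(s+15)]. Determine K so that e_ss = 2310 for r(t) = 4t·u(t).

One free integrator in G(s): this is a type 1 system.
K_v = lim_{s→0} s·G(s) = K·4 / (2·11·14·15) = (1/1155)·K.
e_ss = 4/K_v = 2310 ⇒ K_v = 2/1155 ⇒ K = (2/1155)/(1/1155) = 2.

2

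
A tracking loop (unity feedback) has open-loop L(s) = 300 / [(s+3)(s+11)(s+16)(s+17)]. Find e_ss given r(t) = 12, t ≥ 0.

8976/773

System type = 0 (no poles at s=0).
K_p = lim_{s→0} L(s) = 300 / (3·11·16·17) = 25/748.
e_ss = 12/(1 + K_p) = 12/(773/748) = 8976/773.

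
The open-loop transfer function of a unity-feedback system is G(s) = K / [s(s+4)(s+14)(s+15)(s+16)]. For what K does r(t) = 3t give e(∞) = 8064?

5

One free integrator in G(s): this is a type 1 system.
K_v = lim_{s→0} s·G(s) = K / (4·14·15·16) = (1/13440)·K.
e_ss = 3/K_v = 8064 ⇒ K_v = 1/2688 ⇒ K = (1/2688)/(1/13440) = 5.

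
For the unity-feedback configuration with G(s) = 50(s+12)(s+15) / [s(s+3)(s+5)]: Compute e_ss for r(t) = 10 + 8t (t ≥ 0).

1/75

The open loop has one pole at the origin → type 1 system. Taking each input component in turn:
  • 10: tracked with zero error.
  • 8t: e_ss = 8/K_v with K_v=600 → 1/75.
Total e_ss = 1/75.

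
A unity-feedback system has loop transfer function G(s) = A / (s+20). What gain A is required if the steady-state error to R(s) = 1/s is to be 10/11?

2

The open loop has no poles at the origin → type 0 system.
K_p = lim_{s→0} G(s) = A / (20) = 0.05·A.
e_ss = 1/(1 + K_p) = 10/11 ⇒ 1 + 0.05·A = 1.1 ⇒ A = 2.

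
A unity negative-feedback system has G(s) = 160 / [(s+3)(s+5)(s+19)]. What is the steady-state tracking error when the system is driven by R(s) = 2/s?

114/89

No free integrators in G(s): this is a type 0 system.
K_p = lim_{s→0} G(s) = 160 / (3·5·19) = 32/57.
e_ss = 2/(1 + K_p) = 2/(89/57) = 114/89.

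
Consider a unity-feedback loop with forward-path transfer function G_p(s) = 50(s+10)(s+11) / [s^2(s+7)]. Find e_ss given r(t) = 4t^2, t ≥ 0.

The open loop has two poles at the origin → type 2 system.
K_a = lim_{s→0} s^2·G_p(s) = 50·10·11 / (7) = 5500/7.
r(t) = 4t^2 gives R(s) = 8/s^3.
e_ss = 8/K_a = 8/(5500/7) = 14/1375.

14/1375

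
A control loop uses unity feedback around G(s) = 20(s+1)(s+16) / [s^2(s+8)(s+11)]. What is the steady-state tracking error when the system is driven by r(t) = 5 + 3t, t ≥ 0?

0

System type = 2 (two poles at s=0). By superposition:
  • 5: tracked with zero error.
  • 3t: tracked with zero error.
Total e_ss = 0.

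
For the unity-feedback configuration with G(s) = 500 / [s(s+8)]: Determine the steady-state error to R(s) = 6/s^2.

System type = 1 (one pole at s=0).
K_v = lim_{s→0} s·G(s) = 500 / (8) = 62.5.
e_ss = 6/K_v = 6/62.5 = 0.096.

0.096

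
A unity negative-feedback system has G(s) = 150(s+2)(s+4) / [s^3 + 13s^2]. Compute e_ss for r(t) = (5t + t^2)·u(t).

13/600

Factoring s^2 from the denominator leaves a polynomial with constant term 13, so the system is type 2. By superposition:
  • 5t: tracked with zero error.
  • t^2: e_ss = 2/K_a with K_a=1200/13 → 13/600.
Total e_ss = 13/600.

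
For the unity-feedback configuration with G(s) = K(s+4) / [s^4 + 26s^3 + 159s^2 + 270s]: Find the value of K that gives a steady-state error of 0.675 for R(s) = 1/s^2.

The denominator has no term below 270s — 1 pole at s=0, type 1.
K_v = lim_{s→0} s·G(s) = K·4 / 270 = (2/135)·K.
e_ss = 1/K_v = 0.675 ⇒ K_v = 40/27 ⇒ K = (40/27)/(2/135) = 100.

100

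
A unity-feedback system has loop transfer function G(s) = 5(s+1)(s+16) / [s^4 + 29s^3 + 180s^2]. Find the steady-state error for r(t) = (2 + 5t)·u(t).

0

Lowest-order denominator term is 180s^2, so the open loop has 2 poles at the origin → type 2 system. Treating each term separately:
  • 2: tracked with zero error.
  • 5t: tracked with zero error.
Total e_ss = 0.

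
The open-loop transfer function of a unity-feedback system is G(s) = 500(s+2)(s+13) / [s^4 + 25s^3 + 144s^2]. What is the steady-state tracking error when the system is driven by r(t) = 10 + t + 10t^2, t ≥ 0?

Lowest-order denominator term is 144s^2, so the open loop has 2 poles at the origin → type 2 system. Taking each input component in turn:
  • 10: tracked with zero error.
  • t: tracked with zero error.
  • 10t^2: e_ss = 20/K_a with K_a=1625/18 → 72/325.
Total e_ss = 72/325.

72/325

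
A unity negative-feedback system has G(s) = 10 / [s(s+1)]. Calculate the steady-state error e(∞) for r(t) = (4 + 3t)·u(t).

0.3

One free integrator in G(s): this is a type 1 system. Treating each term separately:
  • 4: tracked with zero error.
  • 3t: e_ss = 3/K_v with K_v=10 → 0.3.
Total e_ss = 0.3.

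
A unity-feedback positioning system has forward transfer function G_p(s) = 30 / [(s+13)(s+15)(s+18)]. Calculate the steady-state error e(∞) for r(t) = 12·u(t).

702/59

System type = 0 (no poles at s=0).
K_p = lim_{s→0} G_p(s) = 30 / (13·15·18) = 1/117.
e_ss = 12/(1 + K_p) = 12/(118/117) = 702/59.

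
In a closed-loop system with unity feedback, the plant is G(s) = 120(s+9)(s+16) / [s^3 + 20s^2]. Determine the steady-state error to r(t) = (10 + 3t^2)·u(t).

1/144

Lowest-order denominator term is 20s^2, so the open loop has 2 poles at the origin → type 2 system. Treating each term separately:
  • 10: tracked with zero error.
  • 3t^2: e_ss = 6/K_a with K_a=864 → 1/144.
Total e_ss = 1/144.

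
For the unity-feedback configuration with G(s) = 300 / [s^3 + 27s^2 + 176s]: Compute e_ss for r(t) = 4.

0

Lowest-order denominator term is 176s, so the open loop has 1 pole at the origin → type 1 system.
A type-1 system has K_p = ∞, so it tracks a step input with zero steady-state error.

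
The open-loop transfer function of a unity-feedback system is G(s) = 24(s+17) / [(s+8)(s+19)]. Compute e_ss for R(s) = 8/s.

No free integrators in G(s): this is a type 0 system.
K_p = lim_{s→0} G(s) = 24·17 / (8·19) = 51/19.
e_ss = 8/(1 + K_p) = 8/(70/19) = 76/35.

76/35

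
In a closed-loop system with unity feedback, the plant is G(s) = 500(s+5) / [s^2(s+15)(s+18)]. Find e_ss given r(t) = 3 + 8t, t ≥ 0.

0

G(s) has two factors of s in the denominator, so the system is type 2. Taking each input component in turn:
  • 3: tracked with zero error.
  • 8t: tracked with zero error.
Total e_ss = 0.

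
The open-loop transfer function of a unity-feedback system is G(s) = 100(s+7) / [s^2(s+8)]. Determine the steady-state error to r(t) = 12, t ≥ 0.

The open loop has two poles at the origin → type 2 system.
A type-2 system has K_p = ∞, so it tracks a step input with zero steady-state error.

0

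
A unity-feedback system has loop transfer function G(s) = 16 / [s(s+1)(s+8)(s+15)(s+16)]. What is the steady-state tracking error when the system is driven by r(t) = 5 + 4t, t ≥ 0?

480

System type = 1 (one pole at s=0). By superposition:
  • 5: tracked with zero error.
  • 4t: e_ss = 4/K_v with K_v=1/120 → 480.
Total e_ss = 480.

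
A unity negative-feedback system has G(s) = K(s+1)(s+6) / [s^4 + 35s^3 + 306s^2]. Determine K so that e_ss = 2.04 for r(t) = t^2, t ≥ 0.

The denominator has no term below 306s^2 — 2 poles at s=0, type 2.
K_a = lim_{s→0} s^2·G(s) = K·1·6 / 306 = (1/51)·K.
e_ss = 2/K_a = 2.04 ⇒ K_a = 50/51 ⇒ K = (50/51)/(1/51) = 50.

50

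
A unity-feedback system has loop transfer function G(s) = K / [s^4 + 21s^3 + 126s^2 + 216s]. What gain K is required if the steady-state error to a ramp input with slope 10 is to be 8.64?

250

The denominator has no term below 216s — 1 pole at s=0, type 1.
K_v = lim_{s→0} s·G(s) = K / 216 = (1/216)·K.
e_ss = 10/K_v = 8.64 ⇒ K_v = 125/108 ⇒ K = (125/108)/(1/216) = 250.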